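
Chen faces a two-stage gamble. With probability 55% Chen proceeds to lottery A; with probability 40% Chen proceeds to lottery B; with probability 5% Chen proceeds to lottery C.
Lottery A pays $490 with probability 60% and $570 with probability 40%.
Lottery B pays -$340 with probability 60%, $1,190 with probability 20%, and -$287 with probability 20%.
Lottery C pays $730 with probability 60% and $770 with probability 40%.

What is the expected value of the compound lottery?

EV(A) = 0.6 × 490 + 0.4 × 570 = 294 + 228 = 522
EV(B) = 0.6 × (-340) + 0.2 × 1190 + 0.2 × (-287) = -204 + 238 − 57.4 = -23.4
EV(C) = 0.6 × 730 + 0.4 × 770 = 438 + 308 = 746
Overall = 0.55 × 522 + 0.4 × (-23.4) + 0.05 × 746 = 287.1 − 9.36 + 37.3 = 315.04

$315.04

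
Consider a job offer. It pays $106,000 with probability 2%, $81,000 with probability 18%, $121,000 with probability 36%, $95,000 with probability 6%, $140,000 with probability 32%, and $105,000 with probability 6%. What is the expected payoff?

EV = 0.02 × 106000 + 0.18 × 81000 + 0.36 × 121000 + 0.06 × 95000 + 0.32 × 140000 + 0.06 × 105000 = 2120 + 14580 + 43560 + 5700 + 44800 + 6300 = 117060

$117,060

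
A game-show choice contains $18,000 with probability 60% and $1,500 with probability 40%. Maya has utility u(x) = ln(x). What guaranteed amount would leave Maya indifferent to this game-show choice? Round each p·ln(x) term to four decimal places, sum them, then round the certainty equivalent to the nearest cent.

$6,662.17

E[u] = 0.6·ln(18000) + 0.4·ln(1500) = 5.8789 + 2.9253 = 8.8042
CE = e^8.8042 ≈ 6662.17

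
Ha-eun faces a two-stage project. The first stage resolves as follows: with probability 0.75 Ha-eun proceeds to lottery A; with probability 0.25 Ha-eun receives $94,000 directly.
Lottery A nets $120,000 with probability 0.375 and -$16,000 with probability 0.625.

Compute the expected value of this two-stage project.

$49,750

EV(A) = 0.375 × 120000 + 0.625 × (-16000) = 45000 − 10000 = 35000
Branch B: 94000 (certain)
Overall = 0.75 × 35000 + 0.25 × 94000 = 26250 + 23500 = 49750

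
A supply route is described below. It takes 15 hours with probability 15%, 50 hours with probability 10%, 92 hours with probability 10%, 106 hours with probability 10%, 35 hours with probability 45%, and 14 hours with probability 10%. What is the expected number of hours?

44.2 hours

EV = 0.15 × 15 + 0.1 × 50 + 0.1 × 92 + 0.1 × 106 + 0.45 × 35 + 0.1 × 14 = 2.25 + 5 + 9.2 + 10.6 + 15.75 + 1.4 = 44.2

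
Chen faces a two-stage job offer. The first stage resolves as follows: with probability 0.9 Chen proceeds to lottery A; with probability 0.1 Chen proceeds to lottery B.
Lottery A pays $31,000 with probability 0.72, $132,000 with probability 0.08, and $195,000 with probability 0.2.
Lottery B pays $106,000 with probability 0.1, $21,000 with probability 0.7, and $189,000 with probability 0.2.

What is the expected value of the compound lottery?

$71,002

EV(A) = 0.72 × 31000 + 0.08 × 132000 + 0.2 × 195000 = 22320 + 10560 + 39000 = 71880
EV(B) = 0.1 × 106000 + 0.7 × 21000 + 0.2 × 189000 = 10600 + 14700 + 37800 = 63100
Overall = 0.9 × 71880 + 0.1 × 63100 = 64692 + 6310 = 71002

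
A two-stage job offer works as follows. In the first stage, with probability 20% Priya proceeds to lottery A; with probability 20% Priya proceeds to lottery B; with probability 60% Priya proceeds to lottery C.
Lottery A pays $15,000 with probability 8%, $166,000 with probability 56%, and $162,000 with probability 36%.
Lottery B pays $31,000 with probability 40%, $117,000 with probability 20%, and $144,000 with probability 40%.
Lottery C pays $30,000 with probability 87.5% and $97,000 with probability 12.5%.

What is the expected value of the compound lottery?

$72,201

EV(A) = 0.08 × 15000 + 0.56 × 166000 + 0.36 × 162000 = 1200 + 92960 + 58320 = 152480
EV(B) = 0.4 × 31000 + 0.2 × 117000 + 0.4 × 144000 = 12400 + 23400 + 57600 = 93400
EV(C) = 0.875 × 30000 + 0.125 × 97000 = 26250 + 12125 = 38375
Overall = 0.2 × 152480 + 0.2 × 93400 + 0.6 × 38375 = 30496 + 18680 + 23025 = 72201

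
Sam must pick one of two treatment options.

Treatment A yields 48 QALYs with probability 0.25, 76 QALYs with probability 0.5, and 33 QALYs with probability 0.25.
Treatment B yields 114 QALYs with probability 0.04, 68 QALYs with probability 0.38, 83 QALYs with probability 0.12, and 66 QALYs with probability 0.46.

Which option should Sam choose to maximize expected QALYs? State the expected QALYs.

Treatment A = 0.25 × 48 + 0.5 × 76 + 0.25 × 33 = 12 + 38 + 8.25 = 58.25
Treatment B = 0.04 × 114 + 0.38 × 68 + 0.12 × 83 + 0.46 × 66 = 4.56 + 25.84 + 9.96 + 30.36 = 70.72

Treatment B (70.72 QALYs)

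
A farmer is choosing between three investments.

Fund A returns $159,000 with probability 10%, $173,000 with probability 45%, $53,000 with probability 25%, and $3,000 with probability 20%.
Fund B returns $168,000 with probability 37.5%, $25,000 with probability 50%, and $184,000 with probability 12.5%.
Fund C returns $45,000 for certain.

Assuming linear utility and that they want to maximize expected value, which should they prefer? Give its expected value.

Fund A ($107,600)

Fund A = 0.1 × 159000 + 0.45 × 173000 + 0.25 × 53000 + 0.2 × 3000 = 15900 + 77850 + 13250 + 600 = 107600
Fund B = 0.375 × 168000 + 0.5 × 25000 + 0.125 × 184000 = 63000 + 12500 + 23000 = 98500
Fund C: 45000 (certain)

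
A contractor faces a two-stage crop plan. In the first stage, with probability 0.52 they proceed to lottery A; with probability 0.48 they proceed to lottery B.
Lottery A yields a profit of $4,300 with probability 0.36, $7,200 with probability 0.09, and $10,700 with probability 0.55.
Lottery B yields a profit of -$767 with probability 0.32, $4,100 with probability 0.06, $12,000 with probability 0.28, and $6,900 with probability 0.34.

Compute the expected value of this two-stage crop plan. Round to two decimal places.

EV(A) = 0.36 × 4300 + 0.09 × 7200 + 0.55 × 10700 = 1548 + 648 + 5885 = 8081
EV(B) = 0.32 × (-767) + 0.06 × 4100 + 0.28 × 12000 + 0.34 × 6900 = -245.44 + 246 + 3360 + 2346 = 5706.56
Overall = 0.52 × 8081 + 0.48 × 5706.56 = 4202.12 + 2739.1488 = 6941.2688

$6,941.27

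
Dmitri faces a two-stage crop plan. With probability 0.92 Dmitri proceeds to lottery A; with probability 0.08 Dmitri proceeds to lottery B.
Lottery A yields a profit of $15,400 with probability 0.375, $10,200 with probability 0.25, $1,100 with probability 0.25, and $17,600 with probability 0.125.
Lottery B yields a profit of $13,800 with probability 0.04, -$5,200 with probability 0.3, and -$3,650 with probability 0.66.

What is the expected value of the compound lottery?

$9,662.64

EV(A) = 0.375 × 15400 + 0.25 × 10200 + 0.25 × 1100 + 0.125 × 17600 = 5775 + 2550 + 275 + 2200 = 10800
EV(B) = 0.04 × 13800 + 0.3 × (-5200) + 0.66 × (-3650) = 552 − 1560 − 2409 = -3417
Overall = 0.92 × 10800 + 0.08 × (-3417) = 9936 − 273.36 = 9662.64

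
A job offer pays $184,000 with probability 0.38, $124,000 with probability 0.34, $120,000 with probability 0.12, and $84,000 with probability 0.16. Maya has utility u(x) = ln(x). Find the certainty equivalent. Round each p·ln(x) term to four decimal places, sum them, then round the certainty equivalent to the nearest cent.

E[u] = 0.38·ln(184000) + 0.34·ln(124000) + 0.12·ln(120000) + 0.16·ln(84000) = 4.6066 + 3.9875 + 1.4034 + 1.8142 = 11.8117
CE = e^11.8117 ≈ 134820.56

$134,820.56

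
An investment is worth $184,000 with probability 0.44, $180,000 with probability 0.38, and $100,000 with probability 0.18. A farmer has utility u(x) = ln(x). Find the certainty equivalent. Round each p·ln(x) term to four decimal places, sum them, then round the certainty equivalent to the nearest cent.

$163,505.19

E[u] = 0.44·ln(184000) + 0.38·ln(180000) + 0.18·ln(100000) = 5.3340 + 4.5983 + 2.0723 = 12.0046
CE = e^12.0046 ≈ 163505.19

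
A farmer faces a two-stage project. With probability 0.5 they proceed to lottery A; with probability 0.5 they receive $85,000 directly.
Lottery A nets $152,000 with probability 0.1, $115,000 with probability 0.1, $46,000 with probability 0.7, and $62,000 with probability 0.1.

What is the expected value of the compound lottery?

EV(A) = 0.1 × 152000 + 0.1 × 115000 + 0.7 × 46000 + 0.1 × 62000 = 15200 + 11500 + 32200 + 6200 = 65100
Branch B: 85000 (certain)
Overall = 0.5 × 65100 + 0.5 × 85000 = 32550 + 42500 = 75050

$75,050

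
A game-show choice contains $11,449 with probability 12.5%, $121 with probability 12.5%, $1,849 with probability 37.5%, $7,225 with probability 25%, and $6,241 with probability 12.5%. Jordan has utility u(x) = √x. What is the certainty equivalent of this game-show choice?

$3,844

E[u] = 0.125·√11449 + 0.125·√121 + 0.375·√1849 + 0.25·√7225 + 0.125·√6241 = 0.125·107 + 0.125·11 + 0.375·43 + 0.25·85 + 0.125·79 = 62
CE = (62)² = 3844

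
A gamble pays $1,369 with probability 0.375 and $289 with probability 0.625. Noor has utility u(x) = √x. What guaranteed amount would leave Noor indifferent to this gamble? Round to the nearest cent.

$600.25

E[u] = 0.375·√1369 + 0.625·√289 = 0.375·37 + 0.625·17 = 24.5
CE = (24.5)² = 600.25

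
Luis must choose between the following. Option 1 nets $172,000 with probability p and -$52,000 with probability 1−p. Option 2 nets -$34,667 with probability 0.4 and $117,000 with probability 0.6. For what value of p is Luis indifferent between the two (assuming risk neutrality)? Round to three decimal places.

p = 0.484

EV(Option 2) = 0.4 × (-34667) + 0.6 × 117000 = -13866.8 + 70200 = 56333.2
p·172000 + (1−p)·(-52000) = 56333.2
224000p − 52000 = 56333.2
p = (56333.2 + 52000) / 224000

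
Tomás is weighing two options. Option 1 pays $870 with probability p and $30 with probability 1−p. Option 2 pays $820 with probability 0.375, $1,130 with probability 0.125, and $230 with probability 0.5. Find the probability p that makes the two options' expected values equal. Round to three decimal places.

EV(Option 2) = 0.375 × 820 + 0.125 × 1130 + 0.5 × 230 = 307.5 + 141.25 + 115 = 563.75
p·870 + (1−p)·30 = 563.75
840p + 30 = 563.75
p = (563.75 − 30) / 840

p = 0.635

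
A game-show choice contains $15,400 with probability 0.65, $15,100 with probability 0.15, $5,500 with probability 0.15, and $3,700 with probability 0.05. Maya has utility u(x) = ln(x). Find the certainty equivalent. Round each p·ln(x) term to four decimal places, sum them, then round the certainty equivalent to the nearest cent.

E[u] = 0.65·ln(15400) + 0.15·ln(15100) + 0.15·ln(5500) + 0.05·ln(3700) = 6.2674 + 1.4434 + 1.2919 + 0.4108 = 9.4135
CE = e^9.4135 ≈ 12252.68

$12,252.68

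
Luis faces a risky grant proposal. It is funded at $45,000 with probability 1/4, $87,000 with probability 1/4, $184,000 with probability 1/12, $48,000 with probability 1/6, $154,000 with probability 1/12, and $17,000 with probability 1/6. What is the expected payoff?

EV = 1/4 × 45000 + 1/4 × 87000 + 1/12 × 184000 + 1/6 × 48000 + 1/12 × 154000 + 1/6 × 17000 = 11250 + 21750 + 15333.3333 + 8000 + 12833.3333 + 2833.3333 = 72000

$72,000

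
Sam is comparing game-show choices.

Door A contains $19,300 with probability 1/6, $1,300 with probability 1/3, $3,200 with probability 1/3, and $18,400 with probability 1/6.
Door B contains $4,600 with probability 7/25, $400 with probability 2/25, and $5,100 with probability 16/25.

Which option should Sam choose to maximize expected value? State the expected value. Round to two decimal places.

Door A ($7,783.33)

Door A = 1/6 × 19300 + 1/3 × 1300 + 1/3 × 3200 + 1/6 × 18400 = 3216.6667 + 433.3333 + 1066.6667 + 3066.6667 = 7783.3333
Door B = 7/25 × 4600 + 2/25 × 400 + 16/25 × 5100 = 1288 + 32 + 3264 = 4584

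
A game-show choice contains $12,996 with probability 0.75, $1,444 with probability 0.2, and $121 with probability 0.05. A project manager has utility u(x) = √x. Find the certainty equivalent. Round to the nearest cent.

$8,770.32

E[u] = 0.75·√12996 + 0.2·√1444 + 0.05·√121 = 0.75·114 + 0.2·38 + 0.05·11 = 93.65
CE = (93.65)² = 8770.3225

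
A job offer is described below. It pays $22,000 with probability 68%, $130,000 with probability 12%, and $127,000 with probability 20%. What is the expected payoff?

$55,960

EV = 0.68 × 22000 + 0.12 × 130000 + 0.2 × 127000 = 14960 + 15600 + 25400 = 55960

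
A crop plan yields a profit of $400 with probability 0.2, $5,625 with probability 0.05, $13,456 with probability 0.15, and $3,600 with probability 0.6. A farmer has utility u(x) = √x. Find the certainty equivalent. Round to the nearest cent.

$3,739.32

E[u] = 0.2·√400 + 0.05·√5625 + 0.15·√13456 + 0.6·√3600 = 0.2·20 + 0.05·75 + 0.15·116 + 0.6·60 = 61.15
CE = (61.15)² = 3739.3225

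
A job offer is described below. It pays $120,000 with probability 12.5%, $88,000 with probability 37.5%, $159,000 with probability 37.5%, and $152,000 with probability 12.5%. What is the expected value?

$126,625

EV = 0.125 × 120000 + 0.375 × 88000 + 0.375 × 159000 + 0.125 × 152000 = 15000 + 33000 + 59625 + 19000 = 126625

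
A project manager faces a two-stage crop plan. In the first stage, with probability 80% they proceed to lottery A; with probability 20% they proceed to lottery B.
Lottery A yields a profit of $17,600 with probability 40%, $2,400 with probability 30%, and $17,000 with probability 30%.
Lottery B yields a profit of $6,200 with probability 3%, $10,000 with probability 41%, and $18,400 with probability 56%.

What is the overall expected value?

EV(A) = 0.4 × 17600 + 0.3 × 2400 + 0.3 × 17000 = 7040 + 720 + 5100 = 12860
EV(B) = 0.03 × 6200 + 0.41 × 10000 + 0.56 × 18400 = 186 + 4100 + 10304 = 14590
Overall = 0.8 × 12860 + 0.2 × 14590 = 10288 + 2918 = 13206

$13,206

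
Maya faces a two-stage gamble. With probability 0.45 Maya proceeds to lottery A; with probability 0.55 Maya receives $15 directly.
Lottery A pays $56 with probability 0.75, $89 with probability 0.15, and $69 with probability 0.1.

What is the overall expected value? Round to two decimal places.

$36.26

EV(A) = 0.75 × 56 + 0.15 × 89 + 0.1 × 69 = 42 + 13.35 + 6.9 = 62.25
Branch B: 15 (certain)
Overall = 0.45 × 62.25 + 0.55 × 15 = 28.0125 + 8.25 = 36.2625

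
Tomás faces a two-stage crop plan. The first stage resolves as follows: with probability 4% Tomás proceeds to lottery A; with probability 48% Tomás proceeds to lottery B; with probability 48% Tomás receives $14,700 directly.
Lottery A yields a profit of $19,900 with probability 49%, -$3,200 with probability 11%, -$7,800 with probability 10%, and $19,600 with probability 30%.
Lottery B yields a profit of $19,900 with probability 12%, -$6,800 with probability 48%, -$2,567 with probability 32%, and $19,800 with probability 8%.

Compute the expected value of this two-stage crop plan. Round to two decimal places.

$7,581.51

EV(A) = 0.49 × 19900 + 0.11 × (-3200) + 0.1 × (-7800) + 0.3 × 19600 = 9751 − 352 − 780 + 5880 = 14499
EV(B) = 0.12 × 19900 + 0.48 × (-6800) + 0.32 × (-2567) + 0.08 × 19800 = 2388 − 3264 − 821.44 + 1584 = -113.44
Branch C: 14700 (certain)
Overall = 0.04 × 14499 + 0.48 × (-113.44) + 0.48 × 14700 = 579.96 − 54.4512 + 7056 = 7581.5088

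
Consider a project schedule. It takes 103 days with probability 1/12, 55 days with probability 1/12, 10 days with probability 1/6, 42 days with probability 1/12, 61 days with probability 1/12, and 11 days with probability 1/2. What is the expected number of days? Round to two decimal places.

28.92 days

EV = 1/12 × 103 + 1/12 × 55 + 1/6 × 10 + 1/12 × 42 + 1/12 × 61 + 1/2 × 11 = 8.5833 + 4.5833 + 1.6667 + 3.5 + 5.0833 + 5.5 = 28.9167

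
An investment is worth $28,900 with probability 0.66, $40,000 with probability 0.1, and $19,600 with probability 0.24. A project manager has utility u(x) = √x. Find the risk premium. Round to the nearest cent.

$288.36

E[u] = 0.66·√28900 + 0.1·√40000 + 0.24·√19600 = 0.66·170 + 0.1·200 + 0.24·140 = 165.8
CE = (165.8)² = 27489.64
Risk premium = EV − CE = 27778 − 27489.64 = 288.36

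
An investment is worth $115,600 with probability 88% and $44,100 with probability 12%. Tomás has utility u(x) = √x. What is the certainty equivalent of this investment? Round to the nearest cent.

$105,235.36

E[u] = 0.88·√115600 + 0.12·√44100 = 0.88·340 + 0.12·210 = 324.4
CE = (324.4)² = 105235.36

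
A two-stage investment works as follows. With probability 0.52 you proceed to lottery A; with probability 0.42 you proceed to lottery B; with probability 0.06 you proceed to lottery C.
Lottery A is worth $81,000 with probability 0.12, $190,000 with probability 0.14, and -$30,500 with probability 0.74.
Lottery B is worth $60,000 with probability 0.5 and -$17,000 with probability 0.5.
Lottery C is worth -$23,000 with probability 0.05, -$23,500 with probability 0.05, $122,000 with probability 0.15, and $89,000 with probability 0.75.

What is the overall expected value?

$21,143.50

EV(A) = 0.12 × 81000 + 0.14 × 190000 + 0.74 × (-30500) = 9720 + 26600 − 22570 = 13750
EV(B) = 0.5 × 60000 + 0.5 × (-17000) = 30000 − 8500 = 21500
EV(C) = 0.05 × (-23000) + 0.05 × (-23500) + 0.15 × 122000 + 0.75 × 89000 = -1150 − 1175 + 18300 + 66750 = 82725
Overall = 0.52 × 13750 + 0.42 × 21500 + 0.06 × 82725 = 7150 + 9030 + 4963.5 = 21143.5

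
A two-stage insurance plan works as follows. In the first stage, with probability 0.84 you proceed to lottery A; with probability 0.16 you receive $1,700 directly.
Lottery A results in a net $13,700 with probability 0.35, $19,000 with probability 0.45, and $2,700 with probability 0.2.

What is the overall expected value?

EV(A) = 0.35 × 13700 + 0.45 × 19000 + 0.2 × 2700 = 4795 + 8550 + 540 = 13885
Branch B: 1700 (certain)
Overall = 0.84 × 13885 + 0.16 × 1700 = 11663.4 + 272 = 11935.4

$11,935.40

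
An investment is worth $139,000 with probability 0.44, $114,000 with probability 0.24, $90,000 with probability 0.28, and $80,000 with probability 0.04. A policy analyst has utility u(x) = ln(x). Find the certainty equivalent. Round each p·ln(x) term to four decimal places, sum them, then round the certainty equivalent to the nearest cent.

$114,783.15

E[u] = 0.44·ln(139000) + 0.24·ln(114000) + 0.28·ln(90000) + 0.04·ln(80000) = 5.2106 + 2.7945 + 3.1941 + 0.4516 = 11.6508
CE = e^11.6508 ≈ 114783.15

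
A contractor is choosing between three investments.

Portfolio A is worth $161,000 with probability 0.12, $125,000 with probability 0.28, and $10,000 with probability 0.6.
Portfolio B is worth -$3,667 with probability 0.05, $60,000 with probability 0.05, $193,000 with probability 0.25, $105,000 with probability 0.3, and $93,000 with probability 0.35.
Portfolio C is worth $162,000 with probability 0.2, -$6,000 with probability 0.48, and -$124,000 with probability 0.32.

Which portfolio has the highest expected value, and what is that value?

Portfolio A = 0.12 × 161000 + 0.28 × 125000 + 0.6 × 10000 = 19320 + 35000 + 6000 = 60320
Portfolio B = 0.05 × (-3667) + 0.05 × 60000 + 0.25 × 193000 + 0.3 × 105000 + 0.35 × 93000 = -183.35 + 3000 + 48250 + 31500 + 32550 = 115116.65
Portfolio C = 0.2 × 162000 + 0.48 × (-6000) + 0.32 × (-124000) = 32400 − 2880 − 39680 = -10160

Portfolio B ($115,116.65)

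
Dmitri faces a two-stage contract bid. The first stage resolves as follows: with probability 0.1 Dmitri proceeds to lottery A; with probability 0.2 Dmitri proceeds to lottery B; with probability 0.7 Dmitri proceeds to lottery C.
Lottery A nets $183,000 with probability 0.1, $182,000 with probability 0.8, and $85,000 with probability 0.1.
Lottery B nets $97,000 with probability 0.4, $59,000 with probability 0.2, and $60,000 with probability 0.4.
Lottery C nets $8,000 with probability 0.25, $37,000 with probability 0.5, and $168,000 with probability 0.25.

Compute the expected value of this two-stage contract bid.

EV(A) = 0.1 × 183000 + 0.8 × 182000 + 0.1 × 85000 = 18300 + 145600 + 8500 = 172400
EV(B) = 0.4 × 97000 + 0.2 × 59000 + 0.4 × 60000 = 38800 + 11800 + 24000 = 74600
EV(C) = 0.25 × 8000 + 0.5 × 37000 + 0.25 × 168000 = 2000 + 18500 + 42000 = 62500
Overall = 0.1 × 172400 + 0.2 × 74600 + 0.7 × 62500 = 17240 + 14920 + 43750 = 75910

$75,910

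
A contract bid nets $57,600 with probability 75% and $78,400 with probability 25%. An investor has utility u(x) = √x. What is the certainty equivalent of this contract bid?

E[u] = 0.75·√57600 + 0.25·√78400 = 0.75·240 + 0.25·280 = 250
CE = (250)² = 62500

$62,500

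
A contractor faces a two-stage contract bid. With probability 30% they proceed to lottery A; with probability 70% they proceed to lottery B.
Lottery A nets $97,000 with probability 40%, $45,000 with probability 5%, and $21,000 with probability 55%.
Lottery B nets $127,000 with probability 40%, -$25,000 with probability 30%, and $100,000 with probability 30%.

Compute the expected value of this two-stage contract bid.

$67,090

EV(A) = 0.4 × 97000 + 0.05 × 45000 + 0.55 × 21000 = 38800 + 2250 + 11550 = 52600
EV(B) = 0.4 × 127000 + 0.3 × (-25000) + 0.3 × 100000 = 50800 − 7500 + 30000 = 73300
Overall = 0.3 × 52600 + 0.7 × 73300 = 15780 + 51310 = 67090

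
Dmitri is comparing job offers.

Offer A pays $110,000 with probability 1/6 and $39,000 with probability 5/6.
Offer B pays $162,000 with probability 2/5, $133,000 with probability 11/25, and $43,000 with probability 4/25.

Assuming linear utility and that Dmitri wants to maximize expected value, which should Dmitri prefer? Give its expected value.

Offer B ($130,200)

Offer A = 1/6 × 110000 + 5/6 × 39000 = 18333.3333 + 32500 = 50833.3333
Offer B = 2/5 × 162000 + 11/25 × 133000 + 4/25 × 43000 = 64800 + 58520 + 6880 = 130200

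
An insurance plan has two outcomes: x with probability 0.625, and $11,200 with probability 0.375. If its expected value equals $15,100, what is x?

x = $17,440

0.625·x + 0.375·11200 = 15100
0.625·x = 15100 − 4200 = 10900
x = 10900 / 0.625 = 17440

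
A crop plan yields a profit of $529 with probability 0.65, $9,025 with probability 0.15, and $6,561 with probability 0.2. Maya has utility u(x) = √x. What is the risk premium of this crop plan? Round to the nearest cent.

$948.64

E[u] = 0.65·√529 + 0.15·√9025 + 0.2·√6561 = 0.65·23 + 0.15·95 + 0.2·81 = 45.4
CE = (45.4)² = 2061.16
Risk premium = EV − CE = 3009.8 − 2061.16 = 948.64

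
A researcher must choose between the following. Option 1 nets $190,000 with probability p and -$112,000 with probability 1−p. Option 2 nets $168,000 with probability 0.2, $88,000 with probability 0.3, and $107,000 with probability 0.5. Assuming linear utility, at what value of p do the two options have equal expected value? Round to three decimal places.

p = 0.747

EV(Option 2) = 0.2 × 168000 + 0.3 × 88000 + 0.5 × 107000 = 33600 + 26400 + 53500 = 113500
p·190000 + (1−p)·(-112000) = 113500
302000p − 112000 = 113500
p = (113500 + 112000) / 302000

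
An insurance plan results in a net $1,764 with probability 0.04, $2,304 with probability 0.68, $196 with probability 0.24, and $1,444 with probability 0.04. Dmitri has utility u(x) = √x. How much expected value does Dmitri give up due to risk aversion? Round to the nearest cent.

$205.44

E[u] = 0.04·√1764 + 0.68·√2304 + 0.24·√196 + 0.04·√1444 = 0.04·42 + 0.68·48 + 0.24·14 + 0.04·38 = 39.2
CE = (39.2)² = 1536.64
Risk premium = EV − CE = 1742.08 − 1536.64 = 205.44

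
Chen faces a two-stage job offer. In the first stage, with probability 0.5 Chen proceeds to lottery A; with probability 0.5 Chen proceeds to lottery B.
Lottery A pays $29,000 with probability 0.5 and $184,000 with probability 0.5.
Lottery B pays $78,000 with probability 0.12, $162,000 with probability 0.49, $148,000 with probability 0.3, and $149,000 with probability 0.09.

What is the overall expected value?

$126,525

EV(A) = 0.5 × 29000 + 0.5 × 184000 = 14500 + 92000 = 106500
EV(B) = 0.12 × 78000 + 0.49 × 162000 + 0.3 × 148000 + 0.09 × 149000 = 9360 + 79380 + 44400 + 13410 = 146550
Overall = 0.5 × 106500 + 0.5 × 146550 = 53250 + 73275 = 126525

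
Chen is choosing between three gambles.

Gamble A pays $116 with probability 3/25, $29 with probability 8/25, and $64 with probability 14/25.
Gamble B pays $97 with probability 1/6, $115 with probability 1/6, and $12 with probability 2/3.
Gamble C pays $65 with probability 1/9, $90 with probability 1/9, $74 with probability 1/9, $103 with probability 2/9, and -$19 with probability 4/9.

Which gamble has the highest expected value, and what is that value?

Gamble A ($59.04)

Gamble A = 3/25 × 116 + 8/25 × 29 + 14/25 × 64 = 13.92 + 9.28 + 35.84 = 59.04
Gamble B = 1/6 × 97 + 1/6 × 115 + 2/3 × 12 = 16.1667 + 19.1667 + 8 = 43.3333
Gamble C = 1/9 × 65 + 1/9 × 90 + 1/9 × 74 + 2/9 × 103 + 4/9 × (-19) = 7.2222 + 10 + 8.2222 + 22.8889 − 8.4444 = 39.8889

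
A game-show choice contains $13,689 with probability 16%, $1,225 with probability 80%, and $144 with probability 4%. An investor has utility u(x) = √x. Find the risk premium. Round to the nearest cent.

E[u] = 0.16·√13689 + 0.8·√1225 + 0.04·√144 = 0.16·117 + 0.8·35 + 0.04·12 = 47.2
CE = (47.2)² = 2227.84
Risk premium = EV − CE = 3176 − 2227.84 = 948.16

$948.16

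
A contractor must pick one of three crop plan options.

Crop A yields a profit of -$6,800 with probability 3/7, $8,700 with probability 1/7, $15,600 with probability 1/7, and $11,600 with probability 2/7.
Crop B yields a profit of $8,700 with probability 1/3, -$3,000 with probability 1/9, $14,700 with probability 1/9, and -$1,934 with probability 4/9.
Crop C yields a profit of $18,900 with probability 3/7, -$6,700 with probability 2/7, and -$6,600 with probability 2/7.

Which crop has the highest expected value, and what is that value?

Crop C ($4,300)

Crop A = 3/7 × (-6800) + 1/7 × 8700 + 1/7 × 15600 + 2/7 × 11600 = -2914.2857 + 1242.8571 + 2228.5714 + 3314.2857 = 3871.4286
Crop B = 1/3 × 8700 + 1/9 × (-3000) + 1/9 × 14700 + 4/9 × (-1934) = 2900 − 333.3333 + 1633.3333 − 859.5556 = 3340.4444
Crop C = 3/7 × 18900 + 2/7 × (-6700) + 2/7 × (-6600) = 8100 − 1914.2857 − 1885.7143 = 4300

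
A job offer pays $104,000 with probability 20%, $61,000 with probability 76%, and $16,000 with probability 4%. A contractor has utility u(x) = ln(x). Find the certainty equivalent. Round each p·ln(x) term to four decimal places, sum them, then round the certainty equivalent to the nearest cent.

E[u] = 0.2·ln(104000) + 0.76·ln(61000) + 0.04·ln(16000) = 2.3104 + 8.3742 + 0.3872 = 11.0718
CE = e^11.0718 ≈ 64331.20

$64,331.20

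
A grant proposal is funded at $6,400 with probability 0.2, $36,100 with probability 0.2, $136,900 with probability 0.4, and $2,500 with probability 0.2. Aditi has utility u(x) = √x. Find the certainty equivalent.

$44,944

E[u] = 0.2·√6400 + 0.2·√36100 + 0.4·√136900 + 0.2·√2500 = 0.2·80 + 0.2·190 + 0.4·370 + 0.2·50 = 212
CE = (212)² = 44944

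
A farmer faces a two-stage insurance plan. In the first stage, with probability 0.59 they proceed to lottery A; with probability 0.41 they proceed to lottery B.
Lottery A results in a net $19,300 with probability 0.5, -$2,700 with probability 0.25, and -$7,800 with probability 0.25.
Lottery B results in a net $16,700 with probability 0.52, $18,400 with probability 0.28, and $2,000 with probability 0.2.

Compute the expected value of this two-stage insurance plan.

$9,981.51

EV(A) = 0.5 × 19300 + 0.25 × (-2700) + 0.25 × (-7800) = 9650 − 675 − 1950 = 7025
EV(B) = 0.52 × 16700 + 0.28 × 18400 + 0.2 × 2000 = 8684 + 5152 + 400 = 14236
Overall = 0.59 × 7025 + 0.41 × 14236 = 4144.75 + 5836.76 = 9981.51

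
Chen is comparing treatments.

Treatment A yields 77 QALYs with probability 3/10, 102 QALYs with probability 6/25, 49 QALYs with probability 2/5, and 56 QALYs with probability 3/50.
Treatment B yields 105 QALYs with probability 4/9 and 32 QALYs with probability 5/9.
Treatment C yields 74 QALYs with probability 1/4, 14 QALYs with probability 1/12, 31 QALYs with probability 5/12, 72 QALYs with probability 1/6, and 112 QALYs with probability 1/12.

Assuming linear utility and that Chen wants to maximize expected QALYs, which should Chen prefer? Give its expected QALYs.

Treatment A = 3/10 × 77 + 6/25 × 102 + 2/5 × 49 + 3/50 × 56 = 23.1 + 24.48 + 19.6 + 3.36 = 70.54
Treatment B = 4/9 × 105 + 5/9 × 32 = 46.6667 + 17.7778 = 64.4444
Treatment C = 1/4 × 74 + 1/12 × 14 + 5/12 × 31 + 1/6 × 72 + 1/12 × 112 = 18.5 + 1.1667 + 12.9167 + 12 + 9.3333 = 53.9167

Treatment A (70.54 QALYs)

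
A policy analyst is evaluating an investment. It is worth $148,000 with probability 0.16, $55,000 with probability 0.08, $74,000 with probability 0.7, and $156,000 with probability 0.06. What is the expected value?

$89,240

EV = 0.16 × 148000 + 0.08 × 55000 + 0.7 × 74000 + 0.06 × 156000 = 23680 + 4400 + 51800 + 9360 = 89240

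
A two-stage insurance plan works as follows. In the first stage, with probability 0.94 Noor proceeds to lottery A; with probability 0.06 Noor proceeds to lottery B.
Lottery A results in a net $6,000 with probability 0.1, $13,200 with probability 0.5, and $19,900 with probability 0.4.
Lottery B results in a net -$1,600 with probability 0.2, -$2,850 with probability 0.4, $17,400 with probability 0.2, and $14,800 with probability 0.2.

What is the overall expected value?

EV(A) = 0.1 × 6000 + 0.5 × 13200 + 0.4 × 19900 = 600 + 6600 + 7960 = 15160
EV(B) = 0.2 × (-1600) + 0.4 × (-2850) + 0.2 × 17400 + 0.2 × 14800 = -320 − 1140 + 3480 + 2960 = 4980
Overall = 0.94 × 15160 + 0.06 × 4980 = 14250.4 + 298.8 = 14549.2

$14,549.20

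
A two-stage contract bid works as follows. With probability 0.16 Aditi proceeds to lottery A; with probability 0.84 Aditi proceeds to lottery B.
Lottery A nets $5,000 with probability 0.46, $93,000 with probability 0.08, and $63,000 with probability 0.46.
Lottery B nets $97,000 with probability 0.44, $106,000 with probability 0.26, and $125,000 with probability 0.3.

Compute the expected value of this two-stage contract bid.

EV(A) = 0.46 × 5000 + 0.08 × 93000 + 0.46 × 63000 = 2300 + 7440 + 28980 = 38720
EV(B) = 0.44 × 97000 + 0.26 × 106000 + 0.3 × 125000 = 42680 + 27560 + 37500 = 107740
Overall = 0.16 × 38720 + 0.84 × 107740 = 6195.2 + 90501.6 = 96696.8

$96,696.80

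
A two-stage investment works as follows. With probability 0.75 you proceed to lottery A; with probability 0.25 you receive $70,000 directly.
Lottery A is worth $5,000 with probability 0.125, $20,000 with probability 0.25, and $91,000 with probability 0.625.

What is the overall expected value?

$64,375

EV(A) = 0.125 × 5000 + 0.25 × 20000 + 0.625 × 91000 = 625 + 5000 + 56875 = 62500
Branch B: 70000 (certain)
Overall = 0.75 × 62500 + 0.25 × 70000 = 46875 + 17500 = 64375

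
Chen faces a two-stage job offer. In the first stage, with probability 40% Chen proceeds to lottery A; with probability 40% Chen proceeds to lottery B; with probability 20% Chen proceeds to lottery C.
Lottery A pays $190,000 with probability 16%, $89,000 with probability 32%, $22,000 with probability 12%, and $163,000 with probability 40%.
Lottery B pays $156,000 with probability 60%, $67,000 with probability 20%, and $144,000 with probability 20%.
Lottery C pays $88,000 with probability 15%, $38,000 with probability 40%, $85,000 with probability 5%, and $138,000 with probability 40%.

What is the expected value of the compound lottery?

EV(A) = 0.16 × 190000 + 0.32 × 89000 + 0.12 × 22000 + 0.4 × 163000 = 30400 + 28480 + 2640 + 65200 = 126720
EV(B) = 0.6 × 156000 + 0.2 × 67000 + 0.2 × 144000 = 93600 + 13400 + 28800 = 135800
EV(C) = 0.15 × 88000 + 0.4 × 38000 + 0.05 × 85000 + 0.4 × 138000 = 13200 + 15200 + 4250 + 55200 = 87850
Overall = 0.4 × 126720 + 0.4 × 135800 + 0.2 × 87850 = 50688 + 54320 + 17570 = 122578

$122,578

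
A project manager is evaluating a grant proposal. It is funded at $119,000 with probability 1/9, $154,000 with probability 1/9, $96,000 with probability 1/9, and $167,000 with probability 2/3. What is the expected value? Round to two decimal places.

EV = 1/9 × 119000 + 1/9 × 154000 + 1/9 × 96000 + 2/3 × 167000 = 13222.2222 + 17111.1111 + 10666.6667 + 111333.3333 = 152333.3333

$152,333.33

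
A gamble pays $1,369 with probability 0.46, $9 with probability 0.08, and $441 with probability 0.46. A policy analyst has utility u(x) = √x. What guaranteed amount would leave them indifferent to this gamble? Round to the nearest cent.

$724.69

E[u] = 0.46·√1369 + 0.08·√9 + 0.46·√441 = 0.46·37 + 0.08·3 + 0.46·21 = 26.92
CE = (26.92)² = 724.6864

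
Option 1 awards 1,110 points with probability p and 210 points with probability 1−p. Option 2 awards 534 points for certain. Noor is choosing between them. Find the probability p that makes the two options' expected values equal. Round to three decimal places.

p·1110 + (1−p)·210 = 534
900p + 210 = 534
p = (534 − 210) / 900

p = 0.360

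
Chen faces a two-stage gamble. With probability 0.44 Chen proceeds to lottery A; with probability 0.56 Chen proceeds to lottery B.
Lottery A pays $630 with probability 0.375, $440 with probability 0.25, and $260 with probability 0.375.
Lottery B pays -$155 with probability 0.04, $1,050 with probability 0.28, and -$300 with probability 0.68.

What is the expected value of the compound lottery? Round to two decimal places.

EV(A) = 0.375 × 630 + 0.25 × 440 + 0.375 × 260 = 236.25 + 110 + 97.5 = 443.75
EV(B) = 0.04 × (-155) + 0.28 × 1050 + 0.68 × (-300) = -6.2 + 294 − 204 = 83.8
Overall = 0.44 × 443.75 + 0.56 × 83.8 = 195.25 + 46.928 = 242.178

$242.18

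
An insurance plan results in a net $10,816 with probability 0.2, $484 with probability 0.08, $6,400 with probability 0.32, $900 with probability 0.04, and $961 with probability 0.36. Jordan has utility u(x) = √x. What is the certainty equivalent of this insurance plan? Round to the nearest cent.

$3,662.67

E[u] = 0.2·√10816 + 0.08·√484 + 0.32·√6400 + 0.04·√900 + 0.36·√961 = 0.2·104 + 0.08·22 + 0.32·80 + 0.04·30 + 0.36·31 = 60.52
CE = (60.52)² = 3662.6704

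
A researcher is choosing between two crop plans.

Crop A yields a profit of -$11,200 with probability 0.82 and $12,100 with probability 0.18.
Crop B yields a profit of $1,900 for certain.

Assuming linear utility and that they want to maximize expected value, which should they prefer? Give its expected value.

Crop B ($1,900)

Crop A = 0.82 × (-11200) + 0.18 × 12100 = -9184 + 2178 = -7006
Crop B: 1900 (certain)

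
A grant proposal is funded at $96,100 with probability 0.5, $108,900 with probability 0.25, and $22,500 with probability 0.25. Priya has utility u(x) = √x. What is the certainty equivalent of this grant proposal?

E[u] = 0.5·√96100 + 0.25·√108900 + 0.25·√22500 = 0.5·310 + 0.25·330 + 0.25·150 = 275
CE = (275)² = 75625

$75,625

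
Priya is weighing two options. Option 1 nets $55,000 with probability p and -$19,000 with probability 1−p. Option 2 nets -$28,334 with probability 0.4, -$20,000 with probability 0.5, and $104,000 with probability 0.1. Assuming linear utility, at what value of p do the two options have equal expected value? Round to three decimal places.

EV(Option 2) = 0.4 × (-28334) + 0.5 × (-20000) + 0.1 × 104000 = -11333.6 − 10000 + 10400 = -10933.6
p·55000 + (1−p)·(-19000) = -10933.6
74000p − 19000 = -10933.6
p = (-10933.6 + 19000) / 74000

p = 0.109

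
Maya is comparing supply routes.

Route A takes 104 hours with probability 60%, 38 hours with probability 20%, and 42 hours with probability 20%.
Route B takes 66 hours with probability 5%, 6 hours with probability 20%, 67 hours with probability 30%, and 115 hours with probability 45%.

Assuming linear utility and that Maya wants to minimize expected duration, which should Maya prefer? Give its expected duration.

Route B (76.35 hours)

Route A = 0.6 × 104 + 0.2 × 38 + 0.2 × 42 = 62.4 + 7.6 + 8.4 = 78.4
Route B = 0.05 × 66 + 0.2 × 6 + 0.3 × 67 + 0.45 × 115 = 3.3 + 1.2 + 20.1 + 51.75 = 76.35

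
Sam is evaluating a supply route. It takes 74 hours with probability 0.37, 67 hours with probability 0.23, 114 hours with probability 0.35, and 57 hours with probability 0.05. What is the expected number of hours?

85.54 hours

EV = 0.37 × 74 + 0.23 × 67 + 0.35 × 114 + 0.05 × 57 = 27.38 + 15.41 + 39.9 + 2.85 = 85.54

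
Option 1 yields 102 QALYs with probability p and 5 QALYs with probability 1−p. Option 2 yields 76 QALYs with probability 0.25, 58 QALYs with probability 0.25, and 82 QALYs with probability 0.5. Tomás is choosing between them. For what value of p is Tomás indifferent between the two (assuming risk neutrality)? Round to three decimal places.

EV(Option 2) = 0.25 × 76 + 0.25 × 58 + 0.5 × 82 = 19 + 14.5 + 41 = 74.5
p·102 + (1−p)·5 = 74.5
97p + 5 = 74.5
p = (74.5 − 5) / 97

p = 0.716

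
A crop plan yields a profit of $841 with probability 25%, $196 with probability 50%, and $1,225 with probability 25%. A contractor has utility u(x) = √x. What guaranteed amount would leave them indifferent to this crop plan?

$529

E[u] = 0.25·√841 + 0.5·√196 + 0.25·√1225 = 0.25·29 + 0.5·14 + 0.25·35 = 23
CE = (23)² = 529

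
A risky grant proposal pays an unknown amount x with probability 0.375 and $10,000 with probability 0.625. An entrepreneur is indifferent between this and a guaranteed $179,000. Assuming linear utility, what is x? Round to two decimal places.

0.375·x + 0.625·10000 = 179000
0.375·x = 179000 − 6250 = 172750
x = 172750 / 0.375 = 460666.6667

x = $460,666.67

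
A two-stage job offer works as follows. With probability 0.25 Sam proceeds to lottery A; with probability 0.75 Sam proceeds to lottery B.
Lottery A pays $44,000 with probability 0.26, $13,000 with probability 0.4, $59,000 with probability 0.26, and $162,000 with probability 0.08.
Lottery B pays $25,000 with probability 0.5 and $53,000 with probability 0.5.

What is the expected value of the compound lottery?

EV(A) = 0.26 × 44000 + 0.4 × 13000 + 0.26 × 59000 + 0.08 × 162000 = 11440 + 5200 + 15340 + 12960 = 44940
EV(B) = 0.5 × 25000 + 0.5 × 53000 = 12500 + 26500 = 39000
Overall = 0.25 × 44940 + 0.75 × 39000 = 11235 + 29250 = 40485

$40,485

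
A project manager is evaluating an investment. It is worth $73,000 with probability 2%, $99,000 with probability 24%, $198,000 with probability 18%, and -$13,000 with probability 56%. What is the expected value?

$53,580

EV = 0.02 × 73000 + 0.24 × 99000 + 0.18 × 198000 + 0.56 × (-13000) = 1460 + 23760 + 35640 − 7280 = 53580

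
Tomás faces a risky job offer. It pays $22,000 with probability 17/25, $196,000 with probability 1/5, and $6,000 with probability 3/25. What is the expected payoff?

EV = 17/25 × 22000 + 1/5 × 196000 + 3/25 × 6000 = 14960 + 39200 + 720 = 54880

$54,880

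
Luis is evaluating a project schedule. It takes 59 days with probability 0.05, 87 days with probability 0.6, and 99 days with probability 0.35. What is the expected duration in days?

EV = 0.05 × 59 + 0.6 × 87 + 0.35 × 99 = 2.95 + 52.2 + 34.65 = 89.8

89.8 days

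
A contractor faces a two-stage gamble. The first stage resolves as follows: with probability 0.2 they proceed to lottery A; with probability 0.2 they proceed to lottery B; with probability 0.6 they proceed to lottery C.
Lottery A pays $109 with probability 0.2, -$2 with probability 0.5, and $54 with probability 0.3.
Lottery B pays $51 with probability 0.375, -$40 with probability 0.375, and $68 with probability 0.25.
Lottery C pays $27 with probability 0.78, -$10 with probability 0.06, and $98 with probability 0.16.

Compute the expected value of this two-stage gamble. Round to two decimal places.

EV(A) = 0.2 × 109 + 0.5 × (-2) + 0.3 × 54 = 21.8 − 1 + 16.2 = 37
EV(B) = 0.375 × 51 + 0.375 × (-40) + 0.25 × 68 = 19.125 − 15 + 17 = 21.125
EV(C) = 0.78 × 27 + 0.06 × (-10) + 0.16 × 98 = 21.06 − 0.6 + 15.68 = 36.14
Overall = 0.2 × 37 + 0.2 × 21.125 + 0.6 × 36.14 = 7.4 + 4.225 + 21.684 = 33.309

$33.31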